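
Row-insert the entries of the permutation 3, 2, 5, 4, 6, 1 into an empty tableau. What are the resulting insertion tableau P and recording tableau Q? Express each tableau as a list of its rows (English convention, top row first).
P = [[1, 4, 6], [2, 5], [3]], Q = [[1, 3, 5], [2, 4], [6]]

Insert each entry of the permutation into P by Schensted row insertion, recording in Q the position of each new cell.

After inserting 3: P = [[3]].
After inserting 2: P = [[2], [3]].
After inserting 5: P = [[2, 5], [3]].
After inserting 4: P = [[2, 4], [3, 5]].
After inserting 6: P = [[2, 4, 6], [3, 5]].
After inserting 1: P = [[1, 4, 6], [2, 5], [3]].

So P = [[1, 4, 6], [2, 5], [3]], Q = [[1, 3, 5], [2, 4], [6]].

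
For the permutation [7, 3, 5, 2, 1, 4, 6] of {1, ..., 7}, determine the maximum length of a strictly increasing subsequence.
3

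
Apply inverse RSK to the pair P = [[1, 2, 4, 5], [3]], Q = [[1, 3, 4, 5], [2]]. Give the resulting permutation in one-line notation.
3 1 2 4 5

Reverse the RSK construction: for i from n down to 1, find the cell of Q containing i, remove the entry at that cell from P, and reverse-bump it up through P; the value ejected from row 1 is w(i).

Step i=5: Q has 5 at row 1, column 4; remove that cell from P, ejecting 5. So w(5) = 5. P is now [[1, 2, 4], [3]].
Step i=4: Q has 4 at row 1, column 3; remove that cell from P, ejecting 4. So w(4) = 4. P is now [[1, 2], [3]].
Step i=3: Q has 3 at row 1, column 2; remove that cell from P, ejecting 2. So w(3) = 2. P is now [[1], [3]].
Step i=2: Q has 2 at row 2, column 1; remove 3 from row 2 of P and reverse-bump: 3 enters row 1 and ejects 1. So w(2) = 1. P is now [[3]].
Step i=1: Q has 1 at row 1, column 1; remove that cell from P, ejecting 3. So w(1) = 3. P is now [].

So w = 3 1 2 4 5.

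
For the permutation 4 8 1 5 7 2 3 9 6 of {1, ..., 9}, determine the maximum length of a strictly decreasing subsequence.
3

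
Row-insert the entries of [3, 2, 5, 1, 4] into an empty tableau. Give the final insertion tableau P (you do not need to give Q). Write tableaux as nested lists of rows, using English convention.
Insert 3: appended to row 1. P = [[3]].
Insert 2: 2 bumps 3 from row 1; 3 starts row 2. P = [[2], [3]].
Insert 5: appended to row 1. P = [[2, 5], [3]].
Insert 1: 1 bumps 2 from row 1; 2 bumps 3 from row 2; 3 starts row 3. P = [[1, 5], [2], [3]].
Insert 4: 4 bumps 5 from row 1; 5 appends to row 2. P = [[1, 4], [2, 5], [3]].

So P = [[1, 4], [2, 5], [3]].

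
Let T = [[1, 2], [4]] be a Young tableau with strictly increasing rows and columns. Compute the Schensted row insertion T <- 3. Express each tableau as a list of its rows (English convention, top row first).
[[1, 2, 3], [4]]

3 is larger than every entry of row 1, so it is appended to row 1. The new tableau is [[1, 2, 3], [4]].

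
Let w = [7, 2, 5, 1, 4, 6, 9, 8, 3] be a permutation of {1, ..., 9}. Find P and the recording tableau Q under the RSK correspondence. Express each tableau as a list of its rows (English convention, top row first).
Insert each entry of the permutation into P by Schensted row insertion, recording in Q the position of each new cell.

Insert 7: appended to row 1. P = [[7]], Q = [[1]].
Insert 2: 2 bumps 7 from row 1; 7 starts row 2. P = [[2], [7]], Q = [[1], [2]].
Insert 5: appended to row 1. P = [[2, 5], [7]], Q = [[1, 3], [2]].
Insert 1: 1 bumps 2 from row 1; 2 bumps 7 from row 2; 7 starts row 3. P = [[1, 5], [2], [7]], Q = [[1, 3], [2], [4]].
Insert 4: 4 bumps 5 from row 1; 5 appends to row 2. P = [[1, 4], [2, 5], [7]], Q = [[1, 3], [2, 5], [4]].
Insert 6: appended to row 1. P = [[1, 4, 6], [2, 5], [7]], Q = [[1, 3, 6], [2, 5], [4]].
Insert 9: appended to row 1. P = [[1, 4, 6, 9], [2, 5], [7]], Q = [[1, 3, 6, 7], [2, 5], [4]].
Insert 8: 8 bumps 9 from row 1; 9 appends to row 2. P = [[1, 4, 6, 8], [2, 5, 9], [7]], Q = [[1, 3, 6, 7], [2, 5, 8], [4]].
Insert 3: 3 bumps 4 from row 1; 4 bumps 5 from row 2; 5 bumps 7 from row 3; 7 starts row 4. P = [[1, 3, 6, 8], [2, 4, 9], [5], [7]], Q = [[1, 3, 6, 7], [2, 5, 8], [4], [9]].

So P = [[1, 3, 6, 8], [2, 4, 9], [5], [7]], Q = [[1, 3, 6, 7], [2, 5, 8], [4], [9]].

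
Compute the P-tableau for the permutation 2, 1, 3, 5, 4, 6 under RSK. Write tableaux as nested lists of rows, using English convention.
Insert 2: appended to row 1. P = [[2]].
Insert 1: 1 bumps 2 from row 1; 2 starts row 2. P = [[1], [2]].
Insert 3: appended to row 1. P = [[1, 3], [2]].
Insert 5: appended to row 1. P = [[1, 3, 5], [2]].
Insert 4: 4 bumps 5 from row 1; 5 appends to row 2. P = [[1, 3, 4], [2, 5]].
Insert 6: appended to row 1. P = [[1, 3, 4, 6], [2, 5]].

So P = [[1, 3, 4, 6], [2, 5]].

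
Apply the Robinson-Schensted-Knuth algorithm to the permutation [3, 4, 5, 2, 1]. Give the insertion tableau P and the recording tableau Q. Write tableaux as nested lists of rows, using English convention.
P = [[1, 4, 5], [2], [3]], Q = [[1, 2, 3], [4], [5]]

Insert each entry of the permutation into P by Schensted row insertion, recording in Q the position of each new cell.

Insert 3: appended to row 1. P = [[3]].
Insert 4: appended to row 1. P = [[3, 4]].
Insert 5: appended to row 1. P = [[3, 4, 5]].
Insert 2: 2 bumps 3 from row 1; 3 starts row 2. P = [[2, 4, 5], [3]].
Insert 1: 1 bumps 2 from row 1; 2 bumps 3 from row 2; 3 starts row 3. P = [[1, 4, 5], [2], [3]].

So P = [[1, 4, 5], [2], [3]], Q = [[1, 2, 3], [4], [5]].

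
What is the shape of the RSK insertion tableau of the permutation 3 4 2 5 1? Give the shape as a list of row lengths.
Row-insert each entry into an empty tableau.

After inserting 3: P = [[3]].
After inserting 4: P = [[3, 4]].
After inserting 2: P = [[2, 4], [3]].
After inserting 5: P = [[2, 4, 5], [3]].
After inserting 1: P = [[1, 4, 5], [2], [3]].

The final insertion tableau P = [[1, 4, 5], [2], [3]] has shape [3, 1, 1].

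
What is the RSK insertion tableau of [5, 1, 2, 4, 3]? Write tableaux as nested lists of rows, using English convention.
P = [[1, 2, 3], [4], [5]]

Insert 5: appended to row 1. P = [[5]].
Insert 1: 1 bumps 5 from row 1; 5 starts row 2. P = [[1], [5]].
Insert 2: appended to row 1. P = [[1, 2], [5]].
Insert 4: appended to row 1. P = [[1, 2, 4], [5]].
Insert 3: 3 bumps 4 from row 1; 4 bumps 5 from row 2; 5 starts row 3. P = [[1, 2, 3], [4], [5]].

So P = [[1, 2, 3], [4], [5]].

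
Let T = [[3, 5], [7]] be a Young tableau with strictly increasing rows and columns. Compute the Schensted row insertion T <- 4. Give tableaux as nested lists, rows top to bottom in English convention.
In row 1, 4 replaces 5 (the leftmost entry greater than 4); 5 is bumped to row 2. In row 2, 5 replaces 7 (the leftmost entry greater than 5); 7 is bumped to row 3. 7 starts a new row 3. The new tableau is [[3, 4], [5], [7]].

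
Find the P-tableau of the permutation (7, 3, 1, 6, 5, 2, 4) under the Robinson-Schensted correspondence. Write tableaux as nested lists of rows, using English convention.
P = [[1, 2, 4], [3, 5], [6], [7]]

Insert 7: appended to row 1. P = [[7]].
Insert 3: 3 bumps 7 from row 1; 7 starts row 2. P = [[3], [7]].
Insert 1: 1 bumps 3 from row 1; 3 bumps 7 from row 2; 7 starts row 3. P = [[1], [3], [7]].
Insert 6: appended to row 1. P = [[1, 6], [3], [7]].
Insert 5: 5 bumps 6 from row 1; 6 appends to row 2. P = [[1, 5], [3, 6], [7]].
Insert 2: 2 bumps 5 from row 1; 5 bumps 6 from row 2; 6 bumps 7 from row 3; 7 starts row 4. P = [[1, 2], [3, 5], [6], [7]].
Insert 4: appended to row 1. P = [[1, 2, 4], [3, 5], [6], [7]].

So P = [[1, 2, 4], [3, 5], [6], [7]].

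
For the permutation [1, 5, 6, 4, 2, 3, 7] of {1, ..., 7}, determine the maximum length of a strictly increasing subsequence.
4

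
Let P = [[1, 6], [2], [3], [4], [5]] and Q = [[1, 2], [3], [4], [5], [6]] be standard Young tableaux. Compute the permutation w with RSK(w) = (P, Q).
Reverse the RSK construction: for i from n down to 1, find the cell of Q containing i, remove the entry at that cell from P, and reverse-bump it up through P; the value ejected from row 1 is w(i).

Step i=6: Q has 6 at row 5, column 1; remove 5 from row 5 of P and reverse-bump: 5 enters row 4 and ejects 4; 4 enters row 3 and ejects 3; 3 enters row 2 and ejects 2; 2 enters row 1 and ejects 1. So w(6) = 1. P is now [[2, 6], [3], [4], [5]].
Step i=5: Q has 5 at row 4, column 1; remove 5 from row 4 of P and reverse-bump: 5 enters row 3 and ejects 4; 4 enters row 2 and ejects 3; 3 enters row 1 and ejects 2. So w(5) = 2. P is now [[3, 6], [4], [5]].
Step i=4: Q has 4 at row 3, column 1; remove 5 from row 3 of P and reverse-bump: 5 enters row 2 and ejects 4; 4 enters row 1 and ejects 3. So w(4) = 3. P is now [[4, 6], [5]].
Step i=3: Q has 3 at row 2, column 1; remove 5 from row 2 of P and reverse-bump: 5 enters row 1 and ejects 4. So w(3) = 4. P is now [[5, 6]].
Step i=2: Q has 2 at row 1, column 2; remove that cell from P, ejecting 6. So w(2) = 6. P is now [[5]].
Step i=1: Q has 1 at row 1, column 1; remove that cell from P, ejecting 5. So w(1) = 5. P is now [].

So w = 5 6 4 3 2 1.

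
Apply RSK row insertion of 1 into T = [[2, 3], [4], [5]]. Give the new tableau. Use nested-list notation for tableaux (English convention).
In row 1, 1 replaces 2 (the leftmost entry greater than 1); 2 is bumped to row 2. In row 2, 2 replaces 4 (the leftmost entry greater than 2); 4 is bumped to row 3. In row 3, 4 replaces 5 (the leftmost entry greater than 4); 5 is bumped to row 4. 5 starts a new row 4. The new tableau is [[1, 3], [2], [4], [5]].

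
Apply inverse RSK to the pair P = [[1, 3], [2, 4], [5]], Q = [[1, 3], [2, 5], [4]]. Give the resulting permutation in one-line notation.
5 2 4 1 3

Reverse the RSK construction: for i from n down to 1, find the cell of Q containing i, remove the entry at that cell from P, and reverse-bump it up through P; the value ejected from row 1 is w(i).

Step i=5: Q has 5 at row 2, column 2; remove 4 from row 2 of P and reverse-bump: 4 enters row 1 and ejects 3. So w(5) = 3. P is now [[1, 4], [2], [5]].
Step i=4: Q has 4 at row 3, column 1; remove 5 from row 3 of P and reverse-bump: 5 enters row 2 and ejects 2; 2 enters row 1 and ejects 1. So w(4) = 1. P is now [[2, 4], [5]].
Step i=3: Q has 3 at row 1, column 2; remove that cell from P, ejecting 4. So w(3) = 4. P is now [[2], [5]].
Step i=2: Q has 2 at row 2, column 1; remove 5 from row 2 of P and reverse-bump: 5 enters row 1 and ejects 2. So w(2) = 2. P is now [[5]].
Step i=1: Q has 1 at row 1, column 1; remove that cell from P, ejecting 5. So w(1) = 5. P is now [].

So w = 5 2 4 1 3.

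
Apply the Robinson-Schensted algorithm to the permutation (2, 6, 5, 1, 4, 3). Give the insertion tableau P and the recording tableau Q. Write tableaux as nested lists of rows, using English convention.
Insert each entry of the permutation into P by Schensted row insertion, recording in Q the position of each new cell.

Insert 2: appended to row 1. P = [[2]], Q = [[1]].
Insert 6: appended to row 1. P = [[2, 6]], Q = [[1, 2]].
Insert 5: 5 bumps 6 from row 1; 6 starts row 2. P = [[2, 5], [6]], Q = [[1, 2], [3]].
Insert 1: 1 bumps 2 from row 1; 2 bumps 6 from row 2; 6 starts row 3. P = [[1, 5], [2], [6]], Q = [[1, 2], [3], [4]].
Insert 4: 4 bumps 5 from row 1; 5 appends to row 2. P = [[1, 4], [2, 5], [6]], Q = [[1, 2], [3, 5], [4]].
Insert 3: 3 bumps 4 from row 1; 4 bumps 5 from row 2; 5 bumps 6 from row 3; 6 starts row 4. P = [[1, 3], [2, 4], [5], [6]], Q = [[1, 2], [3, 5], [4], [6]].

So P = [[1, 3], [2, 4], [5], [6]], Q = [[1, 2], [3, 5], [4], [6]].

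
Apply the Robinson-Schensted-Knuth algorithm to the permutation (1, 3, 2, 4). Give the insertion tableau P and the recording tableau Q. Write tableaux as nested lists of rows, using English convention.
Insert each entry of the permutation into P by Schensted row insertion, recording in Q the position of each new cell.

Insert 1: appended to row 1. P = [[1]].
Insert 3: appended to row 1. P = [[1, 3]].
Insert 2: 2 bumps 3 from row 1; 3 starts row 2. P = [[1, 2], [3]].
Insert 4: appended to row 1. P = [[1, 2, 4], [3]].

So P = [[1, 2, 4], [3]], Q = [[1, 2, 4], [3]].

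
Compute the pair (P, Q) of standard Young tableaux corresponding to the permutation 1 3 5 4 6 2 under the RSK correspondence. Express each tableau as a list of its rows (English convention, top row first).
Insert each entry of the permutation into P by Schensted row insertion, recording in Q the position of each new cell.

Insert 1: appended to row 1. P = [[1]].
Insert 3: appended to row 1. P = [[1, 3]].
Insert 5: appended to row 1. P = [[1, 3, 5]].
Insert 4: 4 bumps 5 from row 1; 5 starts row 2. P = [[1, 3, 4], [5]].
Insert 6: appended to row 1. P = [[1, 3, 4, 6], [5]].
Insert 2: 2 bumps 3 from row 1; 3 bumps 5 from row 2; 5 starts row 3. P = [[1, 2, 4, 6], [3], [5]].

So P = [[1, 2, 4, 6], [3], [5]], Q = [[1, 2, 3, 5], [4], [6]].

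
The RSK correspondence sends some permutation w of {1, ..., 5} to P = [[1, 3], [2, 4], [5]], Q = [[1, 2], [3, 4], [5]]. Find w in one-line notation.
Reverse RSK: for i = n, n-1, ..., 1, locate i in Q, remove the corresponding corner cell from P, and reverse-bump its entry up through P; the value ejected from row 1 is w(i).

So w = 2 5 1 4 3.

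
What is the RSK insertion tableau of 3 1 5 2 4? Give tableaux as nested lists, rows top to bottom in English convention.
Insert 3: appended to row 1. P = [[3]].
Insert 1: 1 bumps 3 from row 1; 3 starts row 2. P = [[1], [3]].
Insert 5: appended to row 1. P = [[1, 5], [3]].
Insert 2: 2 bumps 5 from row 1; 5 appends to row 2. P = [[1, 2], [3, 5]].
Insert 4: appended to row 1. P = [[1, 2, 4], [3, 5]].

So P = [[1, 2, 4], [3, 5]].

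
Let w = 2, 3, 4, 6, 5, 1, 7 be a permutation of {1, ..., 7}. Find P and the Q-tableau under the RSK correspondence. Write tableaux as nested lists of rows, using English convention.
Insert each entry of the permutation into P by Schensted row insertion, recording in Q the position of each new cell.

Insert 2: appended to row 1. P = [[2]].
Insert 3: appended to row 1. P = [[2, 3]].
Insert 4: appended to row 1. P = [[2, 3, 4]].
Insert 6: appended to row 1. P = [[2, 3, 4, 6]].
Insert 5: 5 bumps 6 from row 1; 6 starts row 2. P = [[2, 3, 4, 5], [6]].
Insert 1: 1 bumps 2 from row 1; 2 bumps 6 from row 2; 6 starts row 3. P = [[1, 3, 4, 5], [2], [6]].
Insert 7: appended to row 1. P = [[1, 3, 4, 5, 7], [2], [6]].

So P = [[1, 3, 4, 5, 7], [2], [6]], Q = [[1, 2, 3, 4, 7], [5], [6]].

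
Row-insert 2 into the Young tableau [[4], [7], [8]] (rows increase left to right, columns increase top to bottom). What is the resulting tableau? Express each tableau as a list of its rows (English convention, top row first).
In row 1, 2 replaces 4 (the leftmost entry greater than 2); 4 is bumped to row 2. In row 2, 4 replaces 7 (the leftmost entry greater than 4); 7 is bumped to row 3. In row 3, 7 replaces 8 (the leftmost entry greater than 7); 8 is bumped to row 4. 8 starts a new row 4. The new tableau is [[2], [4], [7], [8]].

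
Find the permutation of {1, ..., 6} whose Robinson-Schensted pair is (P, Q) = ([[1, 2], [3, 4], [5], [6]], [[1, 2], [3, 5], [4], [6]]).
3 6 5 1 4 2

Reverse the RSK construction: for i from n down to 1, find the cell of Q containing i, remove the entry at that cell from P, and reverse-bump it up through P; the value ejected from row 1 is w(i).

Step i=6: Q has 6 at row 4, column 1; remove 6 from row 4 of P and reverse-bump: 6 enters row 3 and ejects 5; 5 enters row 2 and ejects 4; 4 enters row 1 and ejects 2. So w(6) = 2. P is now [[1, 4], [3, 5], [6]].
Step i=5: Q has 5 at row 2, column 2; remove 5 from row 2 of P and reverse-bump: 5 enters row 1 and ejects 4. So w(5) = 4. P is now [[1, 5], [3], [6]].
Step i=4: Q has 4 at row 3, column 1; remove 6 from row 3 of P and reverse-bump: 6 enters row 2 and ejects 3; 3 enters row 1 and ejects 1. So w(4) = 1. P is now [[3, 5], [6]].
Step i=3: Q has 3 at row 2, column 1; remove 6 from row 2 of P and reverse-bump: 6 enters row 1 and ejects 5. So w(3) = 5. P is now [[3, 6]].
Step i=2: Q has 2 at row 1, column 2; remove that cell from P, ejecting 6. So w(2) = 6. P is now [[3]].
Step i=1: Q has 1 at row 1, column 1; remove that cell from P, ejecting 3. So w(1) = 3. P is now [].

So w = 3 6 5 1 4 2.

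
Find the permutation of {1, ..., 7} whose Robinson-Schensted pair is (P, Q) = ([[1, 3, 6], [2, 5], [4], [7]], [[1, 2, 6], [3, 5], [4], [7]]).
Reverse the RSK construction: for i from n down to 1, find the cell of Q containing i, remove the entry at that cell from P, and reverse-bump it up through P; the value ejected from row 1 is w(i).

Step i=7: Q has 7 at row 4, column 1; remove 7 from row 4 of P and reverse-bump: 7 enters row 3 and ejects 4; 4 enters row 2 and ejects 2; 2 enters row 1 and ejects 1. So w(7) = 1. P is now [[2, 3, 6], [4, 5], [7]].
Step i=6: Q has 6 at row 1, column 3; remove that cell from P, ejecting 6. So w(6) = 6. P is now [[2, 3], [4, 5], [7]].
Step i=5: Q has 5 at row 2, column 2; remove 5 from row 2 of P and reverse-bump: 5 enters row 1 and ejects 3. So w(5) = 3. P is now [[2, 5], [4], [7]].
Step i=4: Q has 4 at row 3, column 1; remove 7 from row 3 of P and reverse-bump: 7 enters row 2 and ejects 4; 4 enters row 1 and ejects 2. So w(4) = 2. P is now [[4, 5], [7]].
Step i=3: Q has 3 at row 2, column 1; remove 7 from row 2 of P and reverse-bump: 7 enters row 1 and ejects 5. So w(3) = 5. P is now [[4, 7]].
Step i=2: Q has 2 at row 1, column 2; remove that cell from P, ejecting 7. So w(2) = 7. P is now [[4]].
Step i=1: Q has 1 at row 1, column 1; remove that cell from P, ejecting 4. So w(1) = 4. P is now [].

So w = 4 7 5 2 3 6 1.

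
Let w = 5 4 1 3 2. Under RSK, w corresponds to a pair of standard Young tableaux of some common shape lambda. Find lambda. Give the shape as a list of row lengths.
[2, 1, 1, 1]

Row-insert each entry into an empty tableau.

After inserting 5: P = [[5]].
After inserting 4: P = [[4], [5]].
After inserting 1: P = [[1], [4], [5]].
After inserting 3: P = [[1, 3], [4], [5]].
After inserting 2: P = [[1, 2], [3], [4], [5]].

The final insertion tableau P = [[1, 2], [3], [4], [5]] has shape [2, 1, 1, 1].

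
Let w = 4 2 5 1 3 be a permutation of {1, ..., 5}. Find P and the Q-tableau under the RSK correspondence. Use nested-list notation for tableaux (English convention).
Insert each entry of the permutation into P by Schensted row insertion, recording in Q the position of each new cell.

After inserting 4: P = [[4]].
After inserting 2: P = [[2], [4]].
After inserting 5: P = [[2, 5], [4]].
After inserting 1: P = [[1, 5], [2], [4]].
After inserting 3: P = [[1, 3], [2, 5], [4]].

So P = [[1, 3], [2, 5], [4]], Q = [[1, 3], [2, 5], [4]].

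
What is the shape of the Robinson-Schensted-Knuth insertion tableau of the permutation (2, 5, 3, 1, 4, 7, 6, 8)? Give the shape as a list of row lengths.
[5, 2, 1]

Row-insert each entry into an empty tableau.

After inserting 2: P = [[2]].
After inserting 5: P = [[2, 5]].
After inserting 3: P = [[2, 3], [5]].
After inserting 1: P = [[1, 3], [2], [5]].
After inserting 4: P = [[1, 3, 4], [2], [5]].
After inserting 7: P = [[1, 3, 4, 7], [2], [5]].
After inserting 6: P = [[1, 3, 4, 6], [2, 7], [5]].
After inserting 8: P = [[1, 3, 4, 6, 8], [2, 7], [5]].

The final insertion tableau P = [[1, 3, 4, 6, 8], [2, 7], [5]] has shape [5, 2, 1].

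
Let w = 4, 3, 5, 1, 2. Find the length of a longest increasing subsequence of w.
2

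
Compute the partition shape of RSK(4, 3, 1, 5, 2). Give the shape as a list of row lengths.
[2, 2, 1]

RSK row insertion gives P = [[1, 2], [3, 5], [4]], which has shape [2, 2, 1].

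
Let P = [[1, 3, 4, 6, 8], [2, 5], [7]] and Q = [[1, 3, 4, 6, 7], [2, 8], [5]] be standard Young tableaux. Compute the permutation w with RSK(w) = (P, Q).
Reverse the RSK construction: for i from n down to 1, find the cell of Q containing i, remove the entry at that cell from P, and reverse-bump it up through P; the value ejected from row 1 is w(i).

Step i=8: Q has 8 at row 2, column 2; remove 5 from row 2 of P and reverse-bump: 5 enters row 1 and ejects 4. So w(8) = 4. P is now [[1, 3, 5, 6, 8], [2], [7]].
Step i=7: Q has 7 at row 1, column 5; remove that cell from P, ejecting 8. So w(7) = 8. P is now [[1, 3, 5, 6], [2], [7]].
Step i=6: Q has 6 at row 1, column 4; remove that cell from P, ejecting 6. So w(6) = 6. P is now [[1, 3, 5], [2], [7]].
Step i=5: Q has 5 at row 3, column 1; remove 7 from row 3 of P and reverse-bump: 7 enters row 2 and ejects 2; 2 enters row 1 and ejects 1. So w(5) = 1. P is now [[2, 3, 5], [7]].
Step i=4: Q has 4 at row 1, column 3; remove that cell from P, ejecting 5. So w(4) = 5. P is now [[2, 3], [7]].
Step i=3: Q has 3 at row 1, column 2; remove that cell from P, ejecting 3. So w(3) = 3. P is now [[2], [7]].
Step i=2: Q has 2 at row 2, column 1; remove 7 from row 2 of P and reverse-bump: 7 enters row 1 and ejects 2. So w(2) = 2. P is now [[7]].
Step i=1: Q has 1 at row 1, column 1; remove that cell from P, ejecting 7. So w(1) = 7. P is now [].

So w = 7 2 3 5 1 6 8 4.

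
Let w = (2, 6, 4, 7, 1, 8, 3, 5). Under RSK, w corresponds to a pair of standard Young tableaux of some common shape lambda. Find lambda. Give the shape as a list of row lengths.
[4, 3, 1]

Row-insert each entry into an empty tableau.

After inserting 2: P = [[2]].
After inserting 6: P = [[2, 6]].
After inserting 4: P = [[2, 4], [6]].
After inserting 7: P = [[2, 4, 7], [6]].
After inserting 1: P = [[1, 4, 7], [2], [6]].
After inserting 8: P = [[1, 4, 7, 8], [2], [6]].
After inserting 3: P = [[1, 3, 7, 8], [2, 4], [6]].
After inserting 5: P = [[1, 3, 5, 8], [2, 4, 7], [6]].

The final insertion tableau P = [[1, 3, 5, 8], [2, 4, 7], [6]] has shape [4, 3, 1].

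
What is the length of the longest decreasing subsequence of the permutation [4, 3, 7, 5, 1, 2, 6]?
3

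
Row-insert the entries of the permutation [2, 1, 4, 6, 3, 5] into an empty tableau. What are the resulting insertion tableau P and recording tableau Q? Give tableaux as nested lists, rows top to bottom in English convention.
Insert each entry of the permutation into P by Schensted row insertion, recording in Q the position of each new cell.

Insert 2: appended to row 1. P = [[2]].
Insert 1: 1 bumps 2 from row 1; 2 starts row 2. P = [[1], [2]].
Insert 4: appended to row 1. P = [[1, 4], [2]].
Insert 6: appended to row 1. P = [[1, 4, 6], [2]].
Insert 3: 3 bumps 4 from row 1; 4 appends to row 2. P = [[1, 3, 6], [2, 4]].
Insert 5: 5 bumps 6 from row 1; 6 appends to row 2. P = [[1, 3, 5], [2, 4, 6]].

So P = [[1, 3, 5], [2, 4, 6]], Q = [[1, 3, 4], [2, 5, 6]].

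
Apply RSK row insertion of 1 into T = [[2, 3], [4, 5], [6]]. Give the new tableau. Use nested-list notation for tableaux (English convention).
[[1, 3], [2, 5], [4], [6]]

In row 1, 1 replaces 2 (the leftmost entry greater than 1); 2 is bumped to row 2. In row 2, 2 replaces 4 (the leftmost entry greater than 2); 4 is bumped to row 3. In row 3, 4 replaces 6 (the leftmost entry greater than 4); 6 is bumped to row 4. 6 starts a new row 4. The new tableau is [[1, 3], [2, 5], [4], [6]].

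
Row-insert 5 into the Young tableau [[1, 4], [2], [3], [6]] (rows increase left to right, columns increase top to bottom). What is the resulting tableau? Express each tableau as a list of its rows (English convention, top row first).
[[1, 4, 5], [2], [3], [6]]

5 is larger than every entry of row 1, so it is appended to row 1. The new tableau is [[1, 4, 5], [2], [3], [6]].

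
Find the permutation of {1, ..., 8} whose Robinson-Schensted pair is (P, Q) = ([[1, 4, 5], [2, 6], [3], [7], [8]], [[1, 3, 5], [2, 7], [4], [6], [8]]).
Reverse the RSK construction: for i from n down to 1, find the cell of Q containing i, remove the entry at that cell from P, and reverse-bump it up through P; the value ejected from row 1 is w(i).

Step i=8: Q has 8 at row 5, column 1; remove 8 from row 5 of P and reverse-bump: 8 enters row 4 and ejects 7; 7 enters row 3 and ejects 3; 3 enters row 2 and ejects 2; 2 enters row 1 and ejects 1. So w(8) = 1. P is now [[2, 4, 5], [3, 6], [7], [8]].
Step i=7: Q has 7 at row 2, column 2; remove 6 from row 2 of P and reverse-bump: 6 enters row 1 and ejects 5. So w(7) = 5. P is now [[2, 4, 6], [3], [7], [8]].
Step i=6: Q has 6 at row 4, column 1; remove 8 from row 4 of P and reverse-bump: 8 enters row 3 and ejects 7; 7 enters row 2 and ejects 3; 3 enters row 1 and ejects 2. So w(6) = 2. P is now [[3, 4, 6], [7], [8]].
Step i=5: Q has 5 at row 1, column 3; remove that cell from P, ejecting 6. So w(5) = 6. P is now [[3, 4], [7], [8]].
Step i=4: Q has 4 at row 3, column 1; remove 8 from row 3 of P and reverse-bump: 8 enters row 2 and ejects 7; 7 enters row 1 and ejects 4. So w(4) = 4. P is now [[3, 7], [8]].
Step i=3: Q has 3 at row 1, column 2; remove that cell from P, ejecting 7. So w(3) = 7. P is now [[3], [8]].
Step i=2: Q has 2 at row 2, column 1; remove 8 from row 2 of P and reverse-bump: 8 enters row 1 and ejects 3. So w(2) = 3. P is now [[8]].
Step i=1: Q has 1 at row 1, column 1; remove that cell from P, ejecting 8. So w(1) = 8. P is now [].

So w = 8 3 7 4 6 2 5 1.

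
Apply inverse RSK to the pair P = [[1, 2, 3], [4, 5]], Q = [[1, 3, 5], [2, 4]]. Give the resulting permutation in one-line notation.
Reverse the RSK construction: for i from n down to 1, find the cell of Q containing i, remove the entry at that cell from P, and reverse-bump it up through P; the value ejected from row 1 is w(i).

Step i=5: Q has 5 at row 1, column 3; remove that cell from P, ejecting 3. So w(5) = 3. P is now [[1, 2], [4, 5]].
Step i=4: Q has 4 at row 2, column 2; remove 5 from row 2 of P and reverse-bump: 5 enters row 1 and ejects 2. So w(4) = 2. P is now [[1, 5], [4]].
Step i=3: Q has 3 at row 1, column 2; remove that cell from P, ejecting 5. So w(3) = 5. P is now [[1], [4]].
Step i=2: Q has 2 at row 2, column 1; remove 4 from row 2 of P and reverse-bump: 4 enters row 1 and ejects 1. So w(2) = 1. P is now [[4]].
Step i=1: Q has 1 at row 1, column 1; remove that cell from P, ejecting 4. So w(1) = 4. P is now [].

So w = 4 1 5 2 3.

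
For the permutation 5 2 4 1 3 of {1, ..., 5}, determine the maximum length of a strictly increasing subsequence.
2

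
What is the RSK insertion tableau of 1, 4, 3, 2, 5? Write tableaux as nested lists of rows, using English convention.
P = [[1, 2, 5], [3], [4]]

Insert 1: appended to row 1. P = [[1]].
Insert 4: appended to row 1. P = [[1, 4]].
Insert 3: 3 bumps 4 from row 1; 4 starts row 2. P = [[1, 3], [4]].
Insert 2: 2 bumps 3 from row 1; 3 bumps 4 from row 2; 4 starts row 3. P = [[1, 2], [3], [4]].
Insert 5: appended to row 1. P = [[1, 2, 5], [3], [4]].

So P = [[1, 2, 5], [3], [4]].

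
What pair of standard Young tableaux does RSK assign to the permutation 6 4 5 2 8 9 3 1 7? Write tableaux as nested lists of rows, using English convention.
Insert each entry of the permutation into P by Schensted row insertion, recording in Q the position of each new cell.

Insert 6: appended to row 1. P = [[6]].
Insert 4: 4 bumps 6 from row 1; 6 starts row 2. P = [[4], [6]].
Insert 5: appended to row 1. P = [[4, 5], [6]].
Insert 2: 2 bumps 4 from row 1; 4 bumps 6 from row 2; 6 starts row 3. P = [[2, 5], [4], [6]].
Insert 8: appended to row 1. P = [[2, 5, 8], [4], [6]].
Insert 9: appended to row 1. P = [[2, 5, 8, 9], [4], [6]].
Insert 3: 3 bumps 5 from row 1; 5 appends to row 2. P = [[2, 3, 8, 9], [4, 5], [6]].
Insert 1: 1 bumps 2 from row 1; 2 bumps 4 from row 2; 4 bumps 6 from row 3; 6 starts row 4. P = [[1, 3, 8, 9], [2, 5], [4], [6]].
Insert 7: 7 bumps 8 from row 1; 8 appends to row 2. P = [[1, 3, 7, 9], [2, 5, 8], [4], [6]].

So P = [[1, 3, 7, 9], [2, 5, 8], [4], [6]], Q = [[1, 3, 5, 6], [2, 7, 9], [4], [8]].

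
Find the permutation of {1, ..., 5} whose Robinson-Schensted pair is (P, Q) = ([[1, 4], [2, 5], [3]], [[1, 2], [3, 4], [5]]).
3 5 2 4 1

Reverse the RSK construction: for i from n down to 1, find the cell of Q containing i, remove the entry at that cell from P, and reverse-bump it up through P; the value ejected from row 1 is w(i).

Step i=5: Q has 5 at row 3, column 1; remove 3 from row 3 of P and reverse-bump: 3 enters row 2 and ejects 2; 2 enters row 1 and ejects 1. So w(5) = 1. P is now [[2, 4], [3, 5]].
Step i=4: Q has 4 at row 2, column 2; remove 5 from row 2 of P and reverse-bump: 5 enters row 1 and ejects 4. So w(4) = 4. P is now [[2, 5], [3]].
Step i=3: Q has 3 at row 2, column 1; remove 3 from row 2 of P and reverse-bump: 3 enters row 1 and ejects 2. So w(3) = 2. P is now [[3, 5]].
Step i=2: Q has 2 at row 1, column 2; remove that cell from P, ejecting 5. So w(2) = 5. P is now [[3]].
Step i=1: Q has 1 at row 1, column 1; remove that cell from P, ejecting 3. So w(1) = 3. P is now [].

So w = 3 5 2 4 1.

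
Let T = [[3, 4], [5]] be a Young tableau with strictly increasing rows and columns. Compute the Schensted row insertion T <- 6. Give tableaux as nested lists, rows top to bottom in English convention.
[[3, 4, 6], [5]]

6 is larger than every entry of row 1, so it is appended to row 1. The new tableau is [[3, 4, 6], [5]].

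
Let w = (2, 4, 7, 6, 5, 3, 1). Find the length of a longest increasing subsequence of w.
3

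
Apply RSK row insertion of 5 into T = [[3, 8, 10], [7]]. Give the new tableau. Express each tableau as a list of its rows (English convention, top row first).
In row 1, 5 replaces 8 (the leftmost entry greater than 5); 8 is bumped to row 2. 8 is appended to row 2. The new tableau is [[3, 5, 10], [7, 8]].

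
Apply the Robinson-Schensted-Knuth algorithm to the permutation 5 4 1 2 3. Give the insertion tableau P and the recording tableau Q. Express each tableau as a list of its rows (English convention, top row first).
Insert each entry of the permutation into P by Schensted row insertion, recording in Q the position of each new cell.

Insert 5: appended to row 1. P = [[5]], Q = [[1]].
Insert 4: 4 bumps 5 from row 1; 5 starts row 2. P = [[4], [5]], Q = [[1], [2]].
Insert 1: 1 bumps 4 from row 1; 4 bumps 5 from row 2; 5 starts row 3. P = [[1], [4], [5]], Q = [[1], [2], [3]].
Insert 2: appended to row 1. P = [[1, 2], [4], [5]], Q = [[1, 4], [2], [3]].
Insert 3: appended to row 1. P = [[1, 2, 3], [4], [5]], Q = [[1, 4, 5], [2], [3]].

So P = [[1, 2, 3], [4], [5]], Q = [[1, 4, 5], [2], [3]].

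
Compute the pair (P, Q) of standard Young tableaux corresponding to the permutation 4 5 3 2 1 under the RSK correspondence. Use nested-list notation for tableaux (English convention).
P = [[1, 5], [2], [3], [4]], Q = [[1, 2], [3], [4], [5]]

Insert each entry of the permutation into P by Schensted row insertion, recording in Q the position of each new cell.

Insert 4: appended to row 1. P = [[4]].
Insert 5: appended to row 1. P = [[4, 5]].
Insert 3: 3 bumps 4 from row 1; 4 starts row 2. P = [[3, 5], [4]].
Insert 2: 2 bumps 3 from row 1; 3 bumps 4 from row 2; 4 starts row 3. P = [[2, 5], [3], [4]].
Insert 1: 1 bumps 2 from row 1; 2 bumps 3 from row 2; 3 bumps 4 from row 3; 4 starts row 4. P = [[1, 5], [2], [3], [4]].

So P = [[1, 5], [2], [3], [4]], Q = [[1, 2], [3], [4], [5]].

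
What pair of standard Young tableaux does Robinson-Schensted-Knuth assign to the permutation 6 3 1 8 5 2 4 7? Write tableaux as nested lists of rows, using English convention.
P = [[1, 2, 4, 7], [3, 5], [6, 8]], Q = [[1, 4, 7, 8], [2, 5], [3, 6]]

Insert each entry of the permutation into P by Schensted row insertion, recording in Q the position of each new cell.

After inserting 6: P = [[6]].
After inserting 3: P = [[3], [6]].
After inserting 1: P = [[1], [3], [6]].
After inserting 8: P = [[1, 8], [3], [6]].
After inserting 5: P = [[1, 5], [3, 8], [6]].
After inserting 2: P = [[1, 2], [3, 5], [6, 8]].
After inserting 4: P = [[1, 2, 4], [3, 5], [6, 8]].
After inserting 7: P = [[1, 2, 4, 7], [3, 5], [6, 8]].

So P = [[1, 2, 4, 7], [3, 5], [6, 8]], Q = [[1, 4, 7, 8], [2, 5], [3, 6]].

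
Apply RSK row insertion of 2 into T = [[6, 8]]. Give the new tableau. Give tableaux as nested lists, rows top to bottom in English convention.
In row 1, 2 replaces 6 (the leftmost entry greater than 2); 6 is bumped to row 2. 6 starts a new row 2. The new tableau is [[2, 8], [6]].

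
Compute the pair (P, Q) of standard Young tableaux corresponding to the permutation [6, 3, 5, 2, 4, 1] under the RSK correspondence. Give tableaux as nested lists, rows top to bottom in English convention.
Insert each entry of the permutation into P by Schensted row insertion, recording in Q the position of each new cell.

Insert 6: appended to row 1. P = [[6]].
Insert 3: 3 bumps 6 from row 1; 6 starts row 2. P = [[3], [6]].
Insert 5: appended to row 1. P = [[3, 5], [6]].
Insert 2: 2 bumps 3 from row 1; 3 bumps 6 from row 2; 6 starts row 3. P = [[2, 5], [3], [6]].
Insert 4: 4 bumps 5 from row 1; 5 appends to row 2. P = [[2, 4], [3, 5], [6]].
Insert 1: 1 bumps 2 from row 1; 2 bumps 3 from row 2; 3 bumps 6 from row 3; 6 starts row 4. P = [[1, 4], [2, 5], [3], [6]].

So P = [[1, 4], [2, 5], [3], [6]], Q = [[1, 3], [2, 5], [4], [6]].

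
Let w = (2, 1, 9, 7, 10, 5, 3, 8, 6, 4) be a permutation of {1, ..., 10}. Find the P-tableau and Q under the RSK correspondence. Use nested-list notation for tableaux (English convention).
P = [[1, 3, 4], [2, 5, 6], [7, 8], [9, 10]], Q = [[1, 3, 5], [2, 4, 8], [6, 9], [7, 10]]

Insert each entry of the permutation into P by Schensted row insertion, recording in Q the position of each new cell.

After inserting 2: P = [[2]].
After inserting 1: P = [[1], [2]].
After inserting 9: P = [[1, 9], [2]].
After inserting 7: P = [[1, 7], [2, 9]].
After inserting 10: P = [[1, 7, 10], [2, 9]].
After inserting 5: P = [[1, 5, 10], [2, 7], [9]].
After inserting 3: P = [[1, 3, 10], [2, 5], [7], [9]].
After inserting 8: P = [[1, 3, 8], [2, 5, 10], [7], [9]].
After inserting 6: P = [[1, 3, 6], [2, 5, 8], [7, 10], [9]].
After inserting 4: P = [[1, 3, 4], [2, 5, 6], [7, 8], [9, 10]].

So P = [[1, 3, 4], [2, 5, 6], [7, 8], [9, 10]], Q = [[1, 3, 5], [2, 4, 8], [6, 9], [7, 10]].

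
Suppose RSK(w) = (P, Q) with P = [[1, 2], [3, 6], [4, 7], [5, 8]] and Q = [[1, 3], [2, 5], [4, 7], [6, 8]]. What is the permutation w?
Reverse the RSK construction: for i from n down to 1, find the cell of Q containing i, remove the entry at that cell from P, and reverse-bump it up through P; the value ejected from row 1 is w(i).

Step i=8: Q has 8 at row 4, column 2; remove 8 from row 4 of P and reverse-bump: 8 enters row 3 and ejects 7; 7 enters row 2 and ejects 6; 6 enters row 1 and ejects 2. So w(8) = 2. P is now [[1, 6], [3, 7], [4, 8], [5]].
Step i=7: Q has 7 at row 3, column 2; remove 8 from row 3 of P and reverse-bump: 8 enters row 2 and ejects 7; 7 enters row 1 and ejects 6. So w(7) = 6. P is now [[1, 7], [3, 8], [4], [5]].
Step i=6: Q has 6 at row 4, column 1; remove 5 from row 4 of P and reverse-bump: 5 enters row 3 and ejects 4; 4 enters row 2 and ejects 3; 3 enters row 1 and ejects 1. So w(6) = 1. P is now [[3, 7], [4, 8], [5]].
Step i=5: Q has 5 at row 2, column 2; remove 8 from row 2 of P and reverse-bump: 8 enters row 1 and ejects 7. So w(5) = 7. P is now [[3, 8], [4], [5]].
Step i=4: Q has 4 at row 3, column 1; remove 5 from row 3 of P and reverse-bump: 5 enters row 2 and ejects 4; 4 enters row 1 and ejects 3. So w(4) = 3. P is now [[4, 8], [5]].
Step i=3: Q has 3 at row 1, column 2; remove that cell from P, ejecting 8. So w(3) = 8. P is now [[4], [5]].
Step i=2: Q has 2 at row 2, column 1; remove 5 from row 2 of P and reverse-bump: 5 enters row 1 and ejects 4. So w(2) = 4. P is now [[5]].
Step i=1: Q has 1 at row 1, column 1; remove that cell from P, ejecting 5. So w(1) = 5. P is now [].

So w = 5 4 8 3 7 1 6 2.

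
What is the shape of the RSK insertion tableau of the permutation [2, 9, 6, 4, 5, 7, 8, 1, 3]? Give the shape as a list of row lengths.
Row-insert each entry into an empty tableau.

After inserting 2: P = [[2]].
After inserting 9: P = [[2, 9]].
After inserting 6: P = [[2, 6], [9]].
After inserting 4: P = [[2, 4], [6], [9]].
After inserting 5: P = [[2, 4, 5], [6], [9]].
After inserting 7: P = [[2, 4, 5, 7], [6], [9]].
After inserting 8: P = [[2, 4, 5, 7, 8], [6], [9]].
After inserting 1: P = [[1, 4, 5, 7, 8], [2], [6], [9]].
After inserting 3: P = [[1, 3, 5, 7, 8], [2, 4], [6], [9]].

The final insertion tableau P = [[1, 3, 5, 7, 8], [2, 4], [6], [9]] has shape [5, 2, 1, 1].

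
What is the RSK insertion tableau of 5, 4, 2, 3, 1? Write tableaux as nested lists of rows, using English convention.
Insert 5: appended to row 1. P = [[5]].
Insert 4: 4 bumps 5 from row 1; 5 starts row 2. P = [[4], [5]].
Insert 2: 2 bumps 4 from row 1; 4 bumps 5 from row 2; 5 starts row 3. P = [[2], [4], [5]].
Insert 3: appended to row 1. P = [[2, 3], [4], [5]].
Insert 1: 1 bumps 2 from row 1; 2 bumps 4 from row 2; 4 bumps 5 from row 3; 5 starts row 4. P = [[1, 3], [2], [4], [5]].

So P = [[1, 3], [2], [4], [5]].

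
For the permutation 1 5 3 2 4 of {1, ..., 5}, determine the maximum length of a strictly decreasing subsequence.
3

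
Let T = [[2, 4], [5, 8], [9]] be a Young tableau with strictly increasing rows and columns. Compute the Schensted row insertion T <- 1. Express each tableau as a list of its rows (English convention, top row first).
In row 1, 1 replaces 2 (the leftmost entry greater than 1); 2 is bumped to row 2. In row 2, 2 replaces 5 (the leftmost entry greater than 2); 5 is bumped to row 3. In row 3, 5 replaces 9 (the leftmost entry greater than 5); 9 is bumped to row 4. 9 starts a new row 4. The new tableau is [[1, 4], [2, 8], [5], [9]].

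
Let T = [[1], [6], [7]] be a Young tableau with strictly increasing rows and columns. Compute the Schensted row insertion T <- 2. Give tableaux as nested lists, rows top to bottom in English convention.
2 is larger than every entry of row 1, so it is appended to row 1. The new tableau is [[1, 2], [6], [7]].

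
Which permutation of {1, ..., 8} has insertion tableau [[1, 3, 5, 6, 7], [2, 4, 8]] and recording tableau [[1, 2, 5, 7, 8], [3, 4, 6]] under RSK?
2 4 1 3 8 5 6 7

Reverse the RSK construction: for i from n down to 1, find the cell of Q containing i, remove the entry at that cell from P, and reverse-bump it up through P; the value ejected from row 1 is w(i).

Step i=8: Q has 8 at row 1, column 5; remove that cell from P, ejecting 7. So w(8) = 7. P is now [[1, 3, 5, 6], [2, 4, 8]].
Step i=7: Q has 7 at row 1, column 4; remove that cell from P, ejecting 6. So w(7) = 6. P is now [[1, 3, 5], [2, 4, 8]].
Step i=6: Q has 6 at row 2, column 3; remove 8 from row 2 of P and reverse-bump: 8 enters row 1 and ejects 5. So w(6) = 5. P is now [[1, 3, 8], [2, 4]].
Step i=5: Q has 5 at row 1, column 3; remove that cell from P, ejecting 8. So w(5) = 8. P is now [[1, 3], [2, 4]].
Step i=4: Q has 4 at row 2, column 2; remove 4 from row 2 of P and reverse-bump: 4 enters row 1 and ejects 3. So w(4) = 3. P is now [[1, 4], [2]].
Step i=3: Q has 3 at row 2, column 1; remove 2 from row 2 of P and reverse-bump: 2 enters row 1 and ejects 1. So w(3) = 1. P is now [[2, 4]].
Step i=2: Q has 2 at row 1, column 2; remove that cell from P, ejecting 4. So w(2) = 4. P is now [[2]].
Step i=1: Q has 1 at row 1, column 1; remove that cell from P, ejecting 2. So w(1) = 2. P is now [].

So w = 2 4 1 3 8 5 6 7.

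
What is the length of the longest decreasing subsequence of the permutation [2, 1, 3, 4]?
2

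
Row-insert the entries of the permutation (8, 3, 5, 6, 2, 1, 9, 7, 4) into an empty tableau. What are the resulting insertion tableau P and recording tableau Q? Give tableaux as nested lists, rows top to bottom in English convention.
Insert each entry of the permutation into P by Schensted row insertion, recording in Q the position of each new cell.

Insert 8: appended to row 1. P = [[8]].
Insert 3: 3 bumps 8 from row 1; 8 starts row 2. P = [[3], [8]].
Insert 5: appended to row 1. P = [[3, 5], [8]].
Insert 6: appended to row 1. P = [[3, 5, 6], [8]].
Insert 2: 2 bumps 3 from row 1; 3 bumps 8 from row 2; 8 starts row 3. P = [[2, 5, 6], [3], [8]].
Insert 1: 1 bumps 2 from row 1; 2 bumps 3 from row 2; 3 bumps 8 from row 3; 8 starts row 4. P = [[1, 5, 6], [2], [3], [8]].
Insert 9: appended to row 1. P = [[1, 5, 6, 9], [2], [3], [8]].
Insert 7: 7 bumps 9 from row 1; 9 appends to row 2. P = [[1, 5, 6, 7], [2, 9], [3], [8]].
Insert 4: 4 bumps 5 from row 1; 5 bumps 9 from row 2; 9 appends to row 3. P = [[1, 4, 6, 7], [2, 5], [3, 9], [8]].

So P = [[1, 4, 6, 7], [2, 5], [3, 9], [8]], Q = [[1, 3, 4, 7], [2, 8], [5, 9], [6]].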